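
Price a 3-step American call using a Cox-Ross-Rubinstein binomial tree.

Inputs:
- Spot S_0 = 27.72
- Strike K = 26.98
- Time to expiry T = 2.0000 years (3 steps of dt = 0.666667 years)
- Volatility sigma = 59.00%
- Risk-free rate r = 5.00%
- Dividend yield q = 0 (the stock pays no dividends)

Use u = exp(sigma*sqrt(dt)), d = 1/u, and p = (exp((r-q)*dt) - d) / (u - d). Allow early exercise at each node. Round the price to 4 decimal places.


Answer: Price = V(0,0) = 10.7955

Derivation:
dt = T/N = 0.666667
u = exp(sigma*sqrt(dt)) = 1.618877; d = 1/u = 0.617712
p = (exp((r-q)*dt) - d) / (u - d) = 0.415699
Discount per step: exp(-r*dt) = 0.967216
Stock lattice S(k, i) with i counting down-moves:
  k=0: S(0,0) = 27.7200
  k=1: S(1,0) = 44.8753; S(1,1) = 17.1230
  k=2: S(2,0) = 72.6476; S(2,1) = 27.7200; S(2,2) = 10.5771
  k=3: S(3,0) = 117.6075; S(3,1) = 44.8753; S(3,2) = 17.1230; S(3,3) = 6.5336
Terminal payoffs V(N, i) = max(S_T - K, 0):
  V(3,0) = 90.627537; V(3,1) = 17.895283; V(3,2) = 0.000000; V(3,3) = 0.000000
Backward induction: V(k, i) = exp(-r*dt) * [p * V(k+1, i) + (1-p) * V(k+1, i+1)]; then take max(V_cont, immediate exercise) for American.
  V(2,0) = exp(-r*dt) * [p*90.627537 + (1-p)*17.895283] = 46.552094; exercise = 45.667584; V(2,0) = max -> 46.552094
  V(2,1) = exp(-r*dt) * [p*17.895283 + (1-p)*0.000000] = 7.195164; exercise = 0.740000; V(2,1) = max -> 7.195164
  V(2,2) = exp(-r*dt) * [p*0.000000 + (1-p)*0.000000] = 0.000000; exercise = 0.000000; V(2,2) = max -> 0.000000
  V(1,0) = exp(-r*dt) * [p*46.552094 + (1-p)*7.195164] = 22.783536; exercise = 17.895283; V(1,0) = max -> 22.783536
  V(1,1) = exp(-r*dt) * [p*7.195164 + (1-p)*0.000000] = 2.892963; exercise = 0.000000; V(1,1) = max -> 2.892963
  V(0,0) = exp(-r*dt) * [p*22.783536 + (1-p)*2.892963] = 10.795531; exercise = 0.740000; V(0,0) = max -> 10.795531


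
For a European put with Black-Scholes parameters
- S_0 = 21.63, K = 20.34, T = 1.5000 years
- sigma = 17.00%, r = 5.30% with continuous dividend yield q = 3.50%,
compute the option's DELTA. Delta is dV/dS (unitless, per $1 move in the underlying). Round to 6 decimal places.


Answer: Delta = -0.283100

Derivation:
d1 = 0.5291226813; d2 = 0.3209160532
phi(d1) = 0.3468288185; exp(-qT) = 0.9488543211; exp(-rT) = 0.9235780200
N(-d1) = 0.2983601741
Delta = -exp(-qT) * N(-d1) = -0.9488543211 * 0.2983601741 = -0.283100


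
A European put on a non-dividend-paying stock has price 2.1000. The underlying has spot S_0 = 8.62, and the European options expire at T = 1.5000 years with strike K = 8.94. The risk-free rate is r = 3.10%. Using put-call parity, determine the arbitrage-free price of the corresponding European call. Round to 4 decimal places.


Put-call parity: C - P = S_0 * exp(-qT) - K * exp(-rT).
S_0 * exp(-qT) = 8.6200 * 1.00000000 = 8.62000000
K * exp(-rT) = 8.9400 * 0.95456456 = 8.53380717
C = P + S*exp(-qT) - K*exp(-rT)
C = 2.1000 + 8.62000000 - 8.53380717 = 2.1862

Answer: Call price = 2.1862


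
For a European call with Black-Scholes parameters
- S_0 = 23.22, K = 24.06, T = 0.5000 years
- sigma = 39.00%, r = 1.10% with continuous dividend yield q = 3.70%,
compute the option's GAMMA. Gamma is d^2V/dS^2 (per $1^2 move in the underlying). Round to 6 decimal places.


Answer: Gamma = 0.061115

Derivation:
d1 = -0.0381175312; d2 = -0.3138891759
phi(d1) = 0.3986525648; exp(-qT) = 0.9816700746; exp(-rT) = 0.9945150973
Gamma = exp(-qT) * phi(d1) / (S * sigma * sqrt(T)) = 0.9816700746 * 0.3986525648 / (23.2200 * 0.3900 * 0.7071067812) = 0.061115


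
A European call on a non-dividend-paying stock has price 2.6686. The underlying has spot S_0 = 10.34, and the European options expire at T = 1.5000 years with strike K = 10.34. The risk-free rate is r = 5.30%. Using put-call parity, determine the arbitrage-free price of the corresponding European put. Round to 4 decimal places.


Answer: Put price = 1.8784

Derivation:
Put-call parity: C - P = S_0 * exp(-qT) - K * exp(-rT).
S_0 * exp(-qT) = 10.3400 * 1.00000000 = 10.34000000
K * exp(-rT) = 10.3400 * 0.92357802 = 9.54979673
P = C - S*exp(-qT) + K*exp(-rT)
P = 2.6686 - 10.34000000 + 9.54979673 = 1.8784


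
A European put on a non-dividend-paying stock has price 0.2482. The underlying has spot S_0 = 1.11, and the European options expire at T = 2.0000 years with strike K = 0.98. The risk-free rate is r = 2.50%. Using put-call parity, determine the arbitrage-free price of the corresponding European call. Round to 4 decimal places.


Answer: Call price = 0.4260

Derivation:
Put-call parity: C - P = S_0 * exp(-qT) - K * exp(-rT).
S_0 * exp(-qT) = 1.1100 * 1.00000000 = 1.11000000
K * exp(-rT) = 0.9800 * 0.95122942 = 0.93220484
C = P + S*exp(-qT) - K*exp(-rT)
C = 0.2482 + 1.11000000 - 0.93220484 = 0.4260


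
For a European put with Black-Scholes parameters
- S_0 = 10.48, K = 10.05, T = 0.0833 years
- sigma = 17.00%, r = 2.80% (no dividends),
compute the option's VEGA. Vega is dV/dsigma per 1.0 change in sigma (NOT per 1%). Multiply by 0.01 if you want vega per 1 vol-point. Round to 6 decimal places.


d1 = 0.9259588149; d2 = 0.8768938580
phi(d1) = 0.2598532068; exp(-qT) = 1.0000000000; exp(-rT) = 0.9976703179
Vega = S * exp(-qT) * phi(d1) * sqrt(T) = 10.4800 * 1.0000000000 * 0.2598532068 * 0.2886173938 = 0.785981

Answer: Vega = 0.785981


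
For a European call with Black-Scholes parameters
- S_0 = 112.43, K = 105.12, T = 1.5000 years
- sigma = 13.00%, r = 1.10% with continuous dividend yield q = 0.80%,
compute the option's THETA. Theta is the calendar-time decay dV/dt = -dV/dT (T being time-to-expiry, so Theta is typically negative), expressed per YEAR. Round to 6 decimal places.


Answer: Theta = -2.153093

Derivation:
d1 = 0.5301151222; d2 = 0.3708982889
phi(d1) = 0.3466465678; exp(-qT) = 0.9880717129; exp(-rT) = 0.9836353794
Theta = -S*exp(-qT)*phi(d1)*sigma/(2*sqrt(T)) - r*K*exp(-rT)*N(d2) + q*S*exp(-qT)*N(d1)
N(d1) = 0.7019839425; N(d2) = 0.6446433552; sqrt(T) = 1.2247448714
Term 1 = -112.4300 * 0.9880717129 * 0.3466465678 * 0.1300 / (2 * 1.2247448714) = -2.0437384167
Term 2 = -0.0110 * 105.1200 * 0.9836353794 * 0.6446433552 = -0.7332155871
Term 3 = 0.0080 * 112.4300 * 0.9880717129 * 0.7019839425 = 0.6238610070
Theta = -2.0437384167 + (-0.7332155871) + (0.6238610070) = -2.153093


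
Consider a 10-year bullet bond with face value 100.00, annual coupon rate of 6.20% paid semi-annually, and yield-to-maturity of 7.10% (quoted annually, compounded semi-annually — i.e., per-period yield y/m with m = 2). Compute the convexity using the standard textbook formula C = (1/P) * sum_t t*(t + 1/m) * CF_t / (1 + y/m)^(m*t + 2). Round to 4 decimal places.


Answer: Convexity = 66.1664

Derivation:
Coupon per period c = face * coupon_rate / m = 3.100000
Periods per year m = 2; per-period yield y/m = 0.035500
Number of cashflows N = 20
Cashflows (t years, CF_t, discount factor 1/(1+y/m)^(m*t), PV):
  t = 0.5000: CF_t = 3.100000, DF = 0.965717, PV = 2.993723
  t = 1.0000: CF_t = 3.100000, DF = 0.932609, PV = 2.891089
  t = 1.5000: CF_t = 3.100000, DF = 0.900637, PV = 2.791974
  t = 2.0000: CF_t = 3.100000, DF = 0.869760, PV = 2.696257
  t = 2.5000: CF_t = 3.100000, DF = 0.839942, PV = 2.603821
  t = 3.0000: CF_t = 3.100000, DF = 0.811147, PV = 2.514555
  t = 3.5000: CF_t = 3.100000, DF = 0.783338, PV = 2.428348
  t = 4.0000: CF_t = 3.100000, DF = 0.756483, PV = 2.345097
  t = 4.5000: CF_t = 3.100000, DF = 0.730549, PV = 2.264700
  t = 5.0000: CF_t = 3.100000, DF = 0.705503, PV = 2.187060
  t = 5.5000: CF_t = 3.100000, DF = 0.681316, PV = 2.112081
  t = 6.0000: CF_t = 3.100000, DF = 0.657959, PV = 2.039673
  t = 6.5000: CF_t = 3.100000, DF = 0.635402, PV = 1.969747
  t = 7.0000: CF_t = 3.100000, DF = 0.613619, PV = 1.902218
  t = 7.5000: CF_t = 3.100000, DF = 0.592582, PV = 1.837004
  t = 8.0000: CF_t = 3.100000, DF = 0.572267, PV = 1.774026
  t = 8.5000: CF_t = 3.100000, DF = 0.552648, PV = 1.713207
  t = 9.0000: CF_t = 3.100000, DF = 0.533701, PV = 1.654474
  t = 9.5000: CF_t = 3.100000, DF = 0.515404, PV = 1.597753
  t = 10.0000: CF_t = 103.100000, DF = 0.497735, PV = 51.316450
Price P = sum_t PV_t = 93.633257
Convexity numerator sum_t t*(t + 1/m) * CF_t / (1+y/m)^(m*t + 2):
  t = 0.5000: term = 1.395987
  t = 1.0000: term = 4.044385
  t = 1.5000: term = 7.811464
  t = 2.0000: term = 12.572773
  t = 2.5000: term = 18.212612
  t = 3.0000: term = 24.623522
  t = 3.5000: term = 31.705806
  t = 4.0000: term = 39.367077
  t = 4.5000: term = 47.521821
  t = 5.0000: term = 56.090996
  t = 5.5000: term = 65.001637
  t = 6.0000: term = 74.186495
  t = 6.5000: term = 83.583690
  t = 7.0000: term = 93.136378
  t = 7.5000: term = 102.792443
  t = 8.0000: term = 112.504203
  t = 8.5000: term = 122.228130
  t = 9.0000: term = 131.924587
  t = 9.5000: term = 141.557581
  t = 10.0000: term = 5025.111393
Convexity = (1/P) * sum = 6195.372981 / 93.633257 = 66.166373


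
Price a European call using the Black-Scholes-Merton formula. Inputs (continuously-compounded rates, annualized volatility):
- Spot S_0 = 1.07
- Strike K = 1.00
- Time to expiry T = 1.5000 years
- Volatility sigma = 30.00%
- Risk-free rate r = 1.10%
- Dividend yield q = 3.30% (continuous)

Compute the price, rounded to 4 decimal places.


Answer: Price = 0.1639

Derivation:
d1 = (ln(S/K) + (r - q + 0.5*sigma^2) * T) / (sigma * sqrt(T)) = 0.27804062
d2 = d1 - sigma * sqrt(T) = -0.08938284
exp(-rT) = 0.98363538; exp(-qT) = 0.95170516
C = S_0 * exp(-qT) * N(d1) - K * exp(-rT) * N(d2)
N(d1) = 0.60950941; N(d2) = 0.46438883
C = 1.0700 * 0.95170516 * 0.60950941 - 1.0000 * 0.98363538 * 0.46438883 = 0.1639


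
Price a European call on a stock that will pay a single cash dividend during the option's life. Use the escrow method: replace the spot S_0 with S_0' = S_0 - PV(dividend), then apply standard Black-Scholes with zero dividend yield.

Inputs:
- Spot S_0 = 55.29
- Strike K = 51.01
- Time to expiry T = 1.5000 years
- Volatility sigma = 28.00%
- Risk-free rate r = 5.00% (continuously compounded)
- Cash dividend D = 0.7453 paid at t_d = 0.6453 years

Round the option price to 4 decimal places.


PV(D) = D * exp(-r * t_d) = 0.7453 * 0.96824996 = 0.72163670
S_0' = S_0 - PV(D) = 55.2900 - 0.72163670 = 54.56836330
d1 = (ln(S_0'/K) + (r + sigma^2/2)*T) / (sigma*sqrt(T)) = 0.58680617
d2 = d1 - sigma*sqrt(T) = 0.24387760
exp(-rT) = 0.92774349
N(d1) = 0.72133305; N(d2) = 0.59633719
C = S_0' * N(d1) - K * exp(-rT) * N(d2) = 54.56836330 * 0.72133305 - 51.0100 * 0.92774349 * 0.59633719 = 11.1408

Answer: Price = 11.1408


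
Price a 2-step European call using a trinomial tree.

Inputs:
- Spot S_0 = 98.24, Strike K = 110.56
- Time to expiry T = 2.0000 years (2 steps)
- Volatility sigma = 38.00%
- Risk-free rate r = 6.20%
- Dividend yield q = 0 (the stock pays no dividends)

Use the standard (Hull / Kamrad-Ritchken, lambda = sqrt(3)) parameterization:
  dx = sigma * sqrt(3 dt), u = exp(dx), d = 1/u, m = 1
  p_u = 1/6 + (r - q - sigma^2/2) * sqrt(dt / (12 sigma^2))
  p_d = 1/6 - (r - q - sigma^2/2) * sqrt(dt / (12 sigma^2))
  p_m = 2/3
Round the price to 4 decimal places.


dt = T/N = 1.000000; dx = sigma*sqrt(3*dt) = 0.658179
u = exp(dx) = 1.931273; d = 1/u = 0.517793
p_u = 0.158918, p_m = 0.666667, p_d = 0.174415
Discount per step: exp(-r*dt) = 0.939883
Stock lattice S(k, j) with j the centered position index:
  k=0: S(0,+0) = 98.2400
  k=1: S(1,-1) = 50.8680; S(1,+0) = 98.2400; S(1,+1) = 189.7282
  k=2: S(2,-2) = 26.3391; S(2,-1) = 50.8680; S(2,+0) = 98.2400; S(2,+1) = 189.7282; S(2,+2) = 366.4170
Terminal payoffs V(N, j) = max(S_T - K, 0):
  V(2,-2) = 0.000000; V(2,-1) = 0.000000; V(2,+0) = 0.000000; V(2,+1) = 79.168247; V(2,+2) = 255.857018
Backward induction: V(k, j) = exp(-r*dt) * [p_u * V(k+1, j+1) + p_m * V(k+1, j) + p_d * V(k+1, j-1)]
  V(1,-1) = exp(-r*dt) * [p_u*0.000000 + p_m*0.000000 + p_d*0.000000] = 0.000000
  V(1,+0) = exp(-r*dt) * [p_u*79.168247 + p_m*0.000000 + p_d*0.000000] = 11.824912
  V(1,+1) = exp(-r*dt) * [p_u*255.857018 + p_m*79.168247 + p_d*0.000000] = 87.821832
  V(0,+0) = exp(-r*dt) * [p_u*87.821832 + p_m*11.824912 + p_d*0.000000] = 20.526804

Answer: Price = V(0,0) = 20.5268


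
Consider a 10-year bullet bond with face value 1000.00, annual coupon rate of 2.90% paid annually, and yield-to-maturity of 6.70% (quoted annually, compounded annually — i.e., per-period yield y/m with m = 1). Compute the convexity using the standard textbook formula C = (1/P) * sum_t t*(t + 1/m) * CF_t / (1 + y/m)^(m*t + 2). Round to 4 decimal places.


Answer: Convexity = 78.6447

Derivation:
Coupon per period c = face * coupon_rate / m = 29.000000
Periods per year m = 1; per-period yield y/m = 0.067000
Number of cashflows N = 10
Cashflows (t years, CF_t, discount factor 1/(1+y/m)^(m*t), PV):
  t = 1.0000: CF_t = 29.000000, DF = 0.937207, PV = 27.179007
  t = 2.0000: CF_t = 29.000000, DF = 0.878357, PV = 25.472359
  t = 3.0000: CF_t = 29.000000, DF = 0.823203, PV = 23.872876
  t = 4.0000: CF_t = 29.000000, DF = 0.771511, PV = 22.373829
  t = 5.0000: CF_t = 29.000000, DF = 0.723066, PV = 20.968912
  t = 6.0000: CF_t = 29.000000, DF = 0.677663, PV = 19.652214
  t = 7.0000: CF_t = 29.000000, DF = 0.635110, PV = 18.418195
  t = 8.0000: CF_t = 29.000000, DF = 0.595230, PV = 17.261663
  t = 9.0000: CF_t = 29.000000, DF = 0.557854, PV = 16.177754
  t = 10.0000: CF_t = 1029.000000, DF = 0.522824, PV = 537.986256
Price P = sum_t PV_t = 729.363064
Convexity numerator sum_t t*(t + 1/m) * CF_t / (1+y/m)^(m*t + 2):
  t = 1.0000: term = 47.745752
  t = 2.0000: term = 134.242976
  t = 3.0000: term = 251.626946
  t = 4.0000: term = 393.044277
  t = 5.0000: term = 552.545844
  t = 6.0000: term = 724.989861
  t = 7.0000: term = 905.954215
  t = 8.0000: term = 1091.657242
  t = 9.0000: term = 1278.886178
  t = 10.0000: term = 51979.850589
Convexity = (1/P) * sum = 57360.543879 / 729.363064 = 78.644706


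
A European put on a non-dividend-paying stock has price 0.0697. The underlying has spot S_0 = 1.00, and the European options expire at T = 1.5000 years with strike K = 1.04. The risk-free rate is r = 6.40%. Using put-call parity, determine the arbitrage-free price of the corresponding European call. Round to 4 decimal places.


Put-call parity: C - P = S_0 * exp(-qT) - K * exp(-rT).
S_0 * exp(-qT) = 1.0000 * 1.00000000 = 1.00000000
K * exp(-rT) = 1.0400 * 0.90846402 = 0.94480258
C = P + S*exp(-qT) - K*exp(-rT)
C = 0.0697 + 1.00000000 - 0.94480258 = 0.1249

Answer: Call price = 0.1249


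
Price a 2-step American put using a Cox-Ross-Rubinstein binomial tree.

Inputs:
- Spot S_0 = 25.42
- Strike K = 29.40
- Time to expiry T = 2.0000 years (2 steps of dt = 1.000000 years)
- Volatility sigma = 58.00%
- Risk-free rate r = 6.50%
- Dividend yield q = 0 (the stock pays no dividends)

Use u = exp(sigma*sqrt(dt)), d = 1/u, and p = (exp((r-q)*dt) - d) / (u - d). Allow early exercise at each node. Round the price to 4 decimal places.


Answer: Price = V(0,0) = 9.1806

Derivation:
dt = T/N = 1.000000
u = exp(sigma*sqrt(dt)) = 1.786038; d = 1/u = 0.559898
p = (exp((r-q)*dt) - d) / (u - d) = 0.413705
Discount per step: exp(-r*dt) = 0.937067
Stock lattice S(k, i) with i counting down-moves:
  k=0: S(0,0) = 25.4200
  k=1: S(1,0) = 45.4011; S(1,1) = 14.2326
  k=2: S(2,0) = 81.0881; S(2,1) = 25.4200; S(2,2) = 7.9688
Terminal payoffs V(N, i) = max(K - S_T, 0):
  V(2,0) = 0.000000; V(2,1) = 3.980000; V(2,2) = 21.431181
Backward induction: V(k, i) = exp(-r*dt) * [p * V(k+1, i) + (1-p) * V(k+1, i+1)]; then take max(V_cont, immediate exercise) for American.
  V(1,0) = exp(-r*dt) * [p*0.000000 + (1-p)*3.980000] = 2.186603; exercise = 0.000000; V(1,0) = max -> 2.186603
  V(1,1) = exp(-r*dt) * [p*3.980000 + (1-p)*21.431181] = 13.317167; exercise = 15.167384; V(1,1) = max -> 15.167384
  V(0,0) = exp(-r*dt) * [p*2.186603 + (1-p)*15.167384] = 9.180605; exercise = 3.980000; V(0,0) = max -> 9.180605


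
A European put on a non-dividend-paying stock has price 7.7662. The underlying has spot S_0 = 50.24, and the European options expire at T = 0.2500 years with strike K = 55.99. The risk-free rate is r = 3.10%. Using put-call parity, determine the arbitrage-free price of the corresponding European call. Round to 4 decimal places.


Put-call parity: C - P = S_0 * exp(-qT) - K * exp(-rT).
S_0 * exp(-qT) = 50.2400 * 1.00000000 = 50.24000000
K * exp(-rT) = 55.9900 * 0.99227995 = 55.55775461
C = P + S*exp(-qT) - K*exp(-rT)
C = 7.7662 + 50.24000000 - 55.55775461 = 2.4484

Answer: Call price = 2.4484


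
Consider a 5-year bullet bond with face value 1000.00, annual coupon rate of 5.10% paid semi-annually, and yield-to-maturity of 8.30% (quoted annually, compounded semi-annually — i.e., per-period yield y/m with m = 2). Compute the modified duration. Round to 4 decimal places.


Coupon per period c = face * coupon_rate / m = 25.500000
Periods per year m = 2; per-period yield y/m = 0.041500
Number of cashflows N = 10
Cashflows (t years, CF_t, discount factor 1/(1+y/m)^(m*t), PV):
  t = 0.5000: CF_t = 25.500000, DF = 0.960154, PV = 24.483917
  t = 1.0000: CF_t = 25.500000, DF = 0.921895, PV = 23.508322
  t = 1.5000: CF_t = 25.500000, DF = 0.885161, PV = 22.571601
  t = 2.0000: CF_t = 25.500000, DF = 0.849890, PV = 21.672204
  t = 2.5000: CF_t = 25.500000, DF = 0.816025, PV = 20.808645
  t = 3.0000: CF_t = 25.500000, DF = 0.783510, PV = 19.979496
  t = 3.5000: CF_t = 25.500000, DF = 0.752290, PV = 19.183386
  t = 4.0000: CF_t = 25.500000, DF = 0.722314, PV = 18.418997
  t = 4.5000: CF_t = 25.500000, DF = 0.693532, PV = 17.685067
  t = 5.0000: CF_t = 1025.500000, DF = 0.665897, PV = 682.877686
Price P = sum_t PV_t = 871.189322
First compute Macaulay numerator sum_t t * PV_t:
  t * PV_t at t = 0.5000: 12.241959
  t * PV_t at t = 1.0000: 23.508322
  t * PV_t at t = 1.5000: 33.857401
  t * PV_t at t = 2.0000: 43.344408
  t * PV_t at t = 2.5000: 52.021613
  t * PV_t at t = 3.0000: 59.938489
  t * PV_t at t = 3.5000: 67.141850
  t * PV_t at t = 4.0000: 73.675990
  t * PV_t at t = 4.5000: 79.582802
  t * PV_t at t = 5.0000: 3414.388431
Macaulay duration D = 3859.701265 / 871.189322 = 4.430382
Modified duration = D / (1 + y/m) = 4.430382 / (1 + 0.041500) = 4.253847

Answer: Modified duration = 4.2538


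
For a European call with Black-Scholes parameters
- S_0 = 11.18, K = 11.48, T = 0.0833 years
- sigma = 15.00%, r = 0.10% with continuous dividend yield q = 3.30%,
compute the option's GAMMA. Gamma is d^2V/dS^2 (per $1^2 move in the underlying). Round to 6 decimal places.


Answer: Gamma = 0.664769

Derivation:
d1 = -0.6515753791; d2 = -0.6948679881
phi(d1) = 0.3226414060; exp(-qT) = 0.9972548748; exp(-rT) = 0.9999167035
Gamma = exp(-qT) * phi(d1) / (S * sigma * sqrt(T)) = 0.9972548748 * 0.3226414060 / (11.1800 * 0.1500 * 0.2886173938) = 0.664769


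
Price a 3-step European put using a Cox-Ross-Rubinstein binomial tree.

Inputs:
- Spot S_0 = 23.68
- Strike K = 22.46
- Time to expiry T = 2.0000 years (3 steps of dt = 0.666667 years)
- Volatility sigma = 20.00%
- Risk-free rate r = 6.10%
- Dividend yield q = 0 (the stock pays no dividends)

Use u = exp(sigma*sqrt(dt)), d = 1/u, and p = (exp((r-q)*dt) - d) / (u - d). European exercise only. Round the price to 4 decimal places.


Answer: Price = V(0,0) = 1.1268

Derivation:
dt = T/N = 0.666667
u = exp(sigma*sqrt(dt)) = 1.177389; d = 1/u = 0.849337
p = (exp((r-q)*dt) - d) / (u - d) = 0.585785
Discount per step: exp(-r*dt) = 0.960149
Stock lattice S(k, i) with i counting down-moves:
  k=0: S(0,0) = 23.6800
  k=1: S(1,0) = 27.8806; S(1,1) = 20.1123
  k=2: S(2,0) = 32.8263; S(2,1) = 23.6800; S(2,2) = 17.0821
  k=3: S(3,0) = 38.6493; S(3,1) = 27.8806; S(3,2) = 20.1123; S(3,3) = 14.5085
Terminal payoffs V(N, i) = max(K - S_T, 0):
  V(3,0) = 0.000000; V(3,1) = 0.000000; V(3,2) = 2.347701; V(3,3) = 7.951526
Backward induction: V(k, i) = exp(-r*dt) * [p * V(k+1, i) + (1-p) * V(k+1, i+1)].
  V(2,0) = exp(-r*dt) * [p*0.000000 + (1-p)*0.000000] = 0.000000
  V(2,1) = exp(-r*dt) * [p*0.000000 + (1-p)*2.347701] = 0.933700
  V(2,2) = exp(-r*dt) * [p*2.347701 + (1-p)*7.951526] = 4.482832
  V(1,0) = exp(-r*dt) * [p*0.000000 + (1-p)*0.933700] = 0.371340
  V(1,1) = exp(-r*dt) * [p*0.933700 + (1-p)*4.482832] = 2.308011
  V(0,0) = exp(-r*dt) * [p*0.371340 + (1-p)*2.308011] = 1.126772


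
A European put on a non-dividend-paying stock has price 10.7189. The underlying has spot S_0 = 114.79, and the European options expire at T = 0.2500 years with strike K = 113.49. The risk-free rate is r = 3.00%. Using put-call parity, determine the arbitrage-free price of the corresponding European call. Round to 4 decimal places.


Put-call parity: C - P = S_0 * exp(-qT) - K * exp(-rT).
S_0 * exp(-qT) = 114.7900 * 1.00000000 = 114.79000000
K * exp(-rT) = 113.4900 * 0.99252805 = 112.64200894
C = P + S*exp(-qT) - K*exp(-rT)
C = 10.7189 + 114.79000000 - 112.64200894 = 12.8669

Answer: Call price = 12.8669


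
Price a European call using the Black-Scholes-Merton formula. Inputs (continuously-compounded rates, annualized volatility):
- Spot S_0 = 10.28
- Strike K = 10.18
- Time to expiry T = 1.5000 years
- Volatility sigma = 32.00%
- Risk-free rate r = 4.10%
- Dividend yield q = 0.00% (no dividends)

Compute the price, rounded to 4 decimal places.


d1 = (ln(S/K) + (r - q + 0.5*sigma^2) * T) / (sigma * sqrt(T)) = 0.37782167
d2 = d1 - sigma * sqrt(T) = -0.01409669
exp(-rT) = 0.94035295; exp(-qT) = 1.00000000
C = S_0 * exp(-qT) * N(d1) - K * exp(-rT) * N(d2)
N(d1) = 0.64721846; N(d2) = 0.49437642
C = 10.2800 * 1.00000000 * 0.64721846 - 10.1800 * 0.94035295 * 0.49437642 = 1.9208

Answer: Price = 1.9208


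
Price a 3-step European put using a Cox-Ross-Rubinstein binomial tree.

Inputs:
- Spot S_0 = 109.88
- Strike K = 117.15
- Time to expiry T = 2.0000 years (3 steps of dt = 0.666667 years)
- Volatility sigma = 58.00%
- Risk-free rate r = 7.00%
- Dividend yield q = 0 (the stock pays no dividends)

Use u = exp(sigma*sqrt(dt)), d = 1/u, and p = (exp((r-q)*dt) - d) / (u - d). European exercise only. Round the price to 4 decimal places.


Answer: Price = V(0,0) = 32.1078

Derivation:
dt = T/N = 0.666667
u = exp(sigma*sqrt(dt)) = 1.605713; d = 1/u = 0.622776
p = (exp((r-q)*dt) - d) / (u - d) = 0.432374
Discount per step: exp(-r*dt) = 0.954405
Stock lattice S(k, i) with i counting down-moves:
  k=0: S(0,0) = 109.8800
  k=1: S(1,0) = 176.4358; S(1,1) = 68.4307
  k=2: S(2,0) = 283.3052; S(2,1) = 109.8800; S(2,2) = 42.6170
  k=3: S(3,0) = 454.9070; S(3,1) = 176.4358; S(3,2) = 68.4307; S(3,3) = 26.5408
Terminal payoffs V(N, i) = max(K - S_T, 0):
  V(3,0) = 0.000000; V(3,1) = 0.000000; V(3,2) = 48.719349; V(3,3) = 90.609157
Backward induction: V(k, i) = exp(-r*dt) * [p * V(k+1, i) + (1-p) * V(k+1, i+1)].
  V(2,0) = exp(-r*dt) * [p*0.000000 + (1-p)*0.000000] = 0.000000
  V(2,1) = exp(-r*dt) * [p*0.000000 + (1-p)*48.719349] = 26.393478
  V(2,2) = exp(-r*dt) * [p*48.719349 + (1-p)*90.609157] = 69.191619
  V(1,0) = exp(-r*dt) * [p*0.000000 + (1-p)*26.393478] = 14.298542
  V(1,1) = exp(-r*dt) * [p*26.393478 + (1-p)*69.191619] = 48.375771
  V(0,0) = exp(-r*dt) * [p*14.298542 + (1-p)*48.375771] = 32.107785


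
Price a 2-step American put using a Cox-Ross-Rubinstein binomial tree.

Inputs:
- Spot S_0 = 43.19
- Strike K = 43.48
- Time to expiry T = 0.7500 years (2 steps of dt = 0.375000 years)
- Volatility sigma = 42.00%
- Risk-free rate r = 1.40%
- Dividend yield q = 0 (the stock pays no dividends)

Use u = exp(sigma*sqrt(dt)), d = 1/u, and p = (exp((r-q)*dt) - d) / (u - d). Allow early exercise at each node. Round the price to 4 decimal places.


dt = T/N = 0.375000
u = exp(sigma*sqrt(dt)) = 1.293299; d = 1/u = 0.773216
p = (exp((r-q)*dt) - d) / (u - d) = 0.446174
Discount per step: exp(-r*dt) = 0.994764
Stock lattice S(k, i) with i counting down-moves:
  k=0: S(0,0) = 43.1900
  k=1: S(1,0) = 55.8576; S(1,1) = 33.3952
  k=2: S(2,0) = 72.2406; S(2,1) = 43.1900; S(2,2) = 25.8217
Terminal payoffs V(N, i) = max(K - S_T, 0):
  V(2,0) = 0.000000; V(2,1) = 0.290000; V(2,2) = 17.658276
Backward induction: V(k, i) = exp(-r*dt) * [p * V(k+1, i) + (1-p) * V(k+1, i+1)]; then take max(V_cont, immediate exercise) for American.
  V(1,0) = exp(-r*dt) * [p*0.000000 + (1-p)*0.290000] = 0.159769; exercise = 0.000000; V(1,0) = max -> 0.159769
  V(1,1) = exp(-r*dt) * [p*0.290000 + (1-p)*17.658276] = 9.857115; exercise = 10.084787; V(1,1) = max -> 10.084787
  V(0,0) = exp(-r*dt) * [p*0.159769 + (1-p)*10.084787] = 5.626882; exercise = 0.290000; V(0,0) = max -> 5.626882

Answer: Price = V(0,0) = 5.6269


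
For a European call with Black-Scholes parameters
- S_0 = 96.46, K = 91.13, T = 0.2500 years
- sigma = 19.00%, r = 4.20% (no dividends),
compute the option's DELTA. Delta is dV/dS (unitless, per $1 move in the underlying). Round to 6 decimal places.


Answer: Delta = 0.775282

Derivation:
d1 = 0.7563563803; d2 = 0.6613563803
phi(d1) = 0.2996991861; exp(-qT) = 1.0000000000; exp(-rT) = 0.9895549326
N(d1) = 0.7752822234
Delta = exp(-qT) * N(d1) = 1.0000000000 * 0.7752822234 = 0.775282


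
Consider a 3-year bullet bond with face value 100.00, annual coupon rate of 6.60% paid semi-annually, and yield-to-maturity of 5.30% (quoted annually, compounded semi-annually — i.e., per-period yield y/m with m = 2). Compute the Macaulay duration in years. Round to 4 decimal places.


Answer: Macaulay duration = 2.7750 years

Derivation:
Coupon per period c = face * coupon_rate / m = 3.300000
Periods per year m = 2; per-period yield y/m = 0.026500
Number of cashflows N = 6
Cashflows (t years, CF_t, discount factor 1/(1+y/m)^(m*t), PV):
  t = 0.5000: CF_t = 3.300000, DF = 0.974184, PV = 3.214808
  t = 1.0000: CF_t = 3.300000, DF = 0.949035, PV = 3.131815
  t = 1.5000: CF_t = 3.300000, DF = 0.924535, PV = 3.050964
  t = 2.0000: CF_t = 3.300000, DF = 0.900667, PV = 2.972201
  t = 2.5000: CF_t = 3.300000, DF = 0.877415, PV = 2.895471
  t = 3.0000: CF_t = 103.300000, DF = 0.854764, PV = 88.297132
Price P = sum_t PV_t = 103.562390
Macaulay numerator sum_t t * PV_t:
  t * PV_t at t = 0.5000: 1.607404
  t * PV_t at t = 1.0000: 3.131815
  t * PV_t at t = 1.5000: 4.576446
  t * PV_t at t = 2.0000: 5.944401
  t * PV_t at t = 2.5000: 7.238677
  t * PV_t at t = 3.0000: 264.891397
Macaulay duration D = (sum_t t * PV_t) / P = 287.390139 / 103.562390 = 2.775044


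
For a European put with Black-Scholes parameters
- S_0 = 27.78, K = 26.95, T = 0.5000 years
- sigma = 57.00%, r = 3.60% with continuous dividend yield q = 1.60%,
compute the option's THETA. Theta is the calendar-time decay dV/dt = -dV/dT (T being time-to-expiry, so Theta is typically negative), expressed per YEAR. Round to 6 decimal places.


Answer: Theta = -3.887508

Derivation:
d1 = 0.3015947873; d2 = -0.1014560780
phi(d1) = 0.3812049046; exp(-qT) = 0.9920319148; exp(-rT) = 0.9821610324
Theta = -S*exp(-qT)*phi(d1)*sigma/(2*sqrt(T)) + r*K*exp(-rT)*N(-d2) - q*S*exp(-qT)*N(-d1)
N(-d1) = 0.3814804911; N(-d2) = 0.5404057889; sqrt(T) = 0.7071067812
Term 1 = -27.7800 * 0.9920319148 * 0.3812049046 * 0.5700 / (2 * 0.7071067812) = -4.2342473365
Term 2 = 0.0360 * 26.9500 * 0.9821610324 * 0.5404057889 = 0.5149486954
Term 3 = -0.0160 * 27.7800 * 0.9920319148 * 0.3814804911 = -0.1682093766
Theta = -4.2342473365 + (0.5149486954) + (-0.1682093766) = -3.887508


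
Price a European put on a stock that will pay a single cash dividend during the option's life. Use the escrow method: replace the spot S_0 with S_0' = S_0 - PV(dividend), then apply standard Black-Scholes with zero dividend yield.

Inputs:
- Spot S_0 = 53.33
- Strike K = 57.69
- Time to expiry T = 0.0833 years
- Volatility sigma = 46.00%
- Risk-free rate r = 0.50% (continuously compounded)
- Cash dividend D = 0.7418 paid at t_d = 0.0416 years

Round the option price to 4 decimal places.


Answer: Price = 6.1311

Derivation:
PV(D) = D * exp(-r * t_d) = 0.7418 * 0.99979202 = 0.74164572
S_0' = S_0 - PV(D) = 53.3300 - 0.74164572 = 52.58835428
d1 = (ln(S_0'/K) + (r + sigma^2/2)*T) / (sigma*sqrt(T)) = -0.62787739
d2 = d1 - sigma*sqrt(T) = -0.76064139
exp(-rT) = 0.99958359
N(-d1) = 0.73495787; N(-d2) = 0.77656436
P = K * exp(-rT) * N(-d2) - S_0' * N(-d1) = 57.6900 * 0.99958359 * 0.77656436 - 52.58835428 * 0.73495787 = 6.1311


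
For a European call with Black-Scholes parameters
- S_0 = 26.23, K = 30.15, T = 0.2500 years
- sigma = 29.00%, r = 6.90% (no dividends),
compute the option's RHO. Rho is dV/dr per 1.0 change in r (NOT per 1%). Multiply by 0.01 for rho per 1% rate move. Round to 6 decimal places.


Answer: Rho = 1.336019

Derivation:
d1 = -0.7690939951; d2 = -0.9140939951
phi(d1) = 0.2968016169; exp(-qT) = 1.0000000000; exp(-rT) = 0.9828979294
N(d2) = 0.1803337288
Rho = K*T*exp(-rT)*N(d2) = 30.1500 * 0.2500 * 0.9828979294 * 0.1803337288 = 1.336019


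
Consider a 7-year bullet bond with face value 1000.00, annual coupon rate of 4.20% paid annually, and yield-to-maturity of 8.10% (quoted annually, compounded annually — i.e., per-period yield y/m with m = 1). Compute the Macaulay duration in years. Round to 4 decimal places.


Coupon per period c = face * coupon_rate / m = 42.000000
Periods per year m = 1; per-period yield y/m = 0.081000
Number of cashflows N = 7
Cashflows (t years, CF_t, discount factor 1/(1+y/m)^(m*t), PV):
  t = 1.0000: CF_t = 42.000000, DF = 0.925069, PV = 38.852914
  t = 2.0000: CF_t = 42.000000, DF = 0.855753, PV = 35.941641
  t = 3.0000: CF_t = 42.000000, DF = 0.791631, PV = 33.248512
  t = 4.0000: CF_t = 42.000000, DF = 0.732314, PV = 30.757180
  t = 5.0000: CF_t = 42.000000, DF = 0.677441, PV = 28.452525
  t = 6.0000: CF_t = 42.000000, DF = 0.626680, PV = 26.320560
  t = 7.0000: CF_t = 1042.000000, DF = 0.579722, PV = 604.070825
Price P = sum_t PV_t = 797.644158
Macaulay numerator sum_t t * PV_t:
  t * PV_t at t = 1.0000: 38.852914
  t * PV_t at t = 2.0000: 71.883282
  t * PV_t at t = 3.0000: 99.745535
  t * PV_t at t = 4.0000: 123.028720
  t * PV_t at t = 5.0000: 142.262627
  t * PV_t at t = 6.0000: 157.923361
  t * PV_t at t = 7.0000: 4228.495778
Macaulay duration D = (sum_t t * PV_t) / P = 4862.192217 / 797.644158 = 6.095691

Answer: Macaulay duration = 6.0957 years


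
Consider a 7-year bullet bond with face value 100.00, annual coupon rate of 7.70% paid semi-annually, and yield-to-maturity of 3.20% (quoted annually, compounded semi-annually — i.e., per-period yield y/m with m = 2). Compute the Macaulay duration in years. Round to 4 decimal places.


Coupon per period c = face * coupon_rate / m = 3.850000
Periods per year m = 2; per-period yield y/m = 0.016000
Number of cashflows N = 14
Cashflows (t years, CF_t, discount factor 1/(1+y/m)^(m*t), PV):
  t = 0.5000: CF_t = 3.850000, DF = 0.984252, PV = 3.789370
  t = 1.0000: CF_t = 3.850000, DF = 0.968752, PV = 3.729695
  t = 1.5000: CF_t = 3.850000, DF = 0.953496, PV = 3.670960
  t = 2.0000: CF_t = 3.850000, DF = 0.938480, PV = 3.613149
  t = 2.5000: CF_t = 3.850000, DF = 0.923701, PV = 3.556249
  t = 3.0000: CF_t = 3.850000, DF = 0.909155, PV = 3.500245
  t = 3.5000: CF_t = 3.850000, DF = 0.894837, PV = 3.445123
  t = 4.0000: CF_t = 3.850000, DF = 0.880745, PV = 3.390869
  t = 4.5000: CF_t = 3.850000, DF = 0.866875, PV = 3.337470
  t = 5.0000: CF_t = 3.850000, DF = 0.853224, PV = 3.284911
  t = 5.5000: CF_t = 3.850000, DF = 0.839787, PV = 3.233180
  t = 6.0000: CF_t = 3.850000, DF = 0.826562, PV = 3.182264
  t = 6.5000: CF_t = 3.850000, DF = 0.813545, PV = 3.132150
  t = 7.0000: CF_t = 103.850000, DF = 0.800734, PV = 83.156191
Price P = sum_t PV_t = 128.021828
Macaulay numerator sum_t t * PV_t:
  t * PV_t at t = 0.5000: 1.894685
  t * PV_t at t = 1.0000: 3.729695
  t * PV_t at t = 1.5000: 5.506439
  t * PV_t at t = 2.0000: 7.226298
  t * PV_t at t = 2.5000: 8.890623
  t * PV_t at t = 3.0000: 10.500736
  t * PV_t at t = 3.5000: 12.057932
  t * PV_t at t = 4.0000: 13.563478
  t * PV_t at t = 4.5000: 15.018615
  t * PV_t at t = 5.0000: 16.424557
  t * PV_t at t = 5.5000: 17.782492
  t * PV_t at t = 6.0000: 19.093585
  t * PV_t at t = 6.5000: 20.358974
  t * PV_t at t = 7.0000: 582.093339
Macaulay duration D = (sum_t t * PV_t) / P = 734.141448 / 128.021828 = 5.734502

Answer: Macaulay duration = 5.7345 years


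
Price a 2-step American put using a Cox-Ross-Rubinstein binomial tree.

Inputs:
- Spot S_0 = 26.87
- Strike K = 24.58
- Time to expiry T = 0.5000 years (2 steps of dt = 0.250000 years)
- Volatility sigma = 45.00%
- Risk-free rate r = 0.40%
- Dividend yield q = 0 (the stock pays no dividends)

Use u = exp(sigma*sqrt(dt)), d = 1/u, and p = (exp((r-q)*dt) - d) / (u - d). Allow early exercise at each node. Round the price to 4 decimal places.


Answer: Price = V(0,0) = 2.2794

Derivation:
dt = T/N = 0.250000
u = exp(sigma*sqrt(dt)) = 1.252323; d = 1/u = 0.798516
p = (exp((r-q)*dt) - d) / (u - d) = 0.446191
Discount per step: exp(-r*dt) = 0.999000
Stock lattice S(k, i) with i counting down-moves:
  k=0: S(0,0) = 26.8700
  k=1: S(1,0) = 33.6499; S(1,1) = 21.4561
  k=2: S(2,0) = 42.1405; S(2,1) = 26.8700; S(2,2) = 17.1331
Terminal payoffs V(N, i) = max(K - S_T, 0):
  V(2,0) = 0.000000; V(2,1) = 0.000000; V(2,2) = 7.446932
Backward induction: V(k, i) = exp(-r*dt) * [p * V(k+1, i) + (1-p) * V(k+1, i+1)]; then take max(V_cont, immediate exercise) for American.
  V(1,0) = exp(-r*dt) * [p*0.000000 + (1-p)*0.000000] = 0.000000; exercise = 0.000000; V(1,0) = max -> 0.000000
  V(1,1) = exp(-r*dt) * [p*0.000000 + (1-p)*7.446932] = 4.120057; exercise = 3.123869; V(1,1) = max -> 4.120057
  V(0,0) = exp(-r*dt) * [p*0.000000 + (1-p)*4.120057] = 2.279445; exercise = 0.000000; V(0,0) = max -> 2.279445


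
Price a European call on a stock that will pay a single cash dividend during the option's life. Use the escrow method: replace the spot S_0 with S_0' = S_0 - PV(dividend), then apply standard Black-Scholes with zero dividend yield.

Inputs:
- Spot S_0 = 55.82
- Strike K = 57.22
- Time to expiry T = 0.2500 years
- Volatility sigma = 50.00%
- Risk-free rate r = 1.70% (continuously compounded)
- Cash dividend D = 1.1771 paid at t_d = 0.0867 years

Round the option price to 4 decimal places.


Answer: Price = 4.4625

Derivation:
PV(D) = D * exp(-r * t_d) = 1.1771 * 0.99852719 = 1.17536635
S_0' = S_0 - PV(D) = 55.8200 - 1.17536635 = 54.64463365
d1 = (ln(S_0'/K) + (r + sigma^2/2)*T) / (sigma*sqrt(T)) = -0.04220989
d2 = d1 - sigma*sqrt(T) = -0.29220989
exp(-rT) = 0.99575902
N(d1) = 0.48316569; N(d2) = 0.38506307
C = S_0' * N(d1) - K * exp(-rT) * N(d2) = 54.64463365 * 0.48316569 - 57.2200 * 0.99575902 * 0.38506307 = 4.4625


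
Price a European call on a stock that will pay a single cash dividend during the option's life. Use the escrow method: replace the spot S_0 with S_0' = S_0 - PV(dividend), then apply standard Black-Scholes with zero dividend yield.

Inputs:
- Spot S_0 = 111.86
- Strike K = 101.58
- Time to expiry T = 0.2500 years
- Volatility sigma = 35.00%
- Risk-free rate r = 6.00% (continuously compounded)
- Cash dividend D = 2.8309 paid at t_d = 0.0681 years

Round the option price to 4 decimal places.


PV(D) = D * exp(-r * t_d) = 2.8309 * 0.99592234 = 2.81935654
S_0' = S_0 - PV(D) = 111.8600 - 2.81935654 = 109.04064346
d1 = (ln(S_0'/K) + (r + sigma^2/2)*T) / (sigma*sqrt(T)) = 0.57820870
d2 = d1 - sigma*sqrt(T) = 0.40320870
exp(-rT) = 0.98511194
N(d1) = 0.71843839; N(d2) = 0.65660265
C = S_0' * N(d1) - K * exp(-rT) * N(d2) = 109.04064346 * 0.71843839 - 101.5800 * 0.98511194 * 0.65660265 = 12.6343

Answer: Price = 12.6343


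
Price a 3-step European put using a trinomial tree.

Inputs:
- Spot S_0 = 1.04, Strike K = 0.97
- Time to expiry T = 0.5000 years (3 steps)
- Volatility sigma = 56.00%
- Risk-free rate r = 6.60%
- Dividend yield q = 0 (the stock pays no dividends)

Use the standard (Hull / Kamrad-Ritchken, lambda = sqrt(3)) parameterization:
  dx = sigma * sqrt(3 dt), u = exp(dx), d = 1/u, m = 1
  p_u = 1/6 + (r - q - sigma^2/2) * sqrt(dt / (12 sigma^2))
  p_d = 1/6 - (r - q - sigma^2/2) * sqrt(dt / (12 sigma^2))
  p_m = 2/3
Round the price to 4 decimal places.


Answer: Price = V(0,0) = 0.1061

Derivation:
dt = T/N = 0.166667; dx = sigma*sqrt(3*dt) = 0.395980
u = exp(dx) = 1.485839; d = 1/u = 0.673020
p_u = 0.147558, p_m = 0.666667, p_d = 0.185775
Discount per step: exp(-r*dt) = 0.989060
Stock lattice S(k, j) with j the centered position index:
  k=0: S(0,+0) = 1.0400
  k=1: S(1,-1) = 0.6999; S(1,+0) = 1.0400; S(1,+1) = 1.5453
  k=2: S(2,-2) = 0.4711; S(2,-1) = 0.6999; S(2,+0) = 1.0400; S(2,+1) = 1.5453; S(2,+2) = 2.2960
  k=3: S(3,-3) = 0.3170; S(3,-2) = 0.4711; S(3,-1) = 0.6999; S(3,+0) = 1.0400; S(3,+1) = 1.5453; S(3,+2) = 2.2960; S(3,+3) = 3.4115
Terminal payoffs V(N, j) = max(K - S_T, 0):
  V(3,-3) = 0.652957; V(3,-2) = 0.498925; V(3,-1) = 0.270059; V(3,+0) = 0.000000; V(3,+1) = 0.000000; V(3,+2) = 0.000000; V(3,+3) = 0.000000
Backward induction: V(k, j) = exp(-r*dt) * [p_u * V(k+1, j+1) + p_m * V(k+1, j) + p_d * V(k+1, j-1)]
  V(2,-2) = exp(-r*dt) * [p_u*0.270059 + p_m*0.498925 + p_d*0.652957] = 0.488368
  V(2,-1) = exp(-r*dt) * [p_u*0.000000 + p_m*0.270059 + p_d*0.498925] = 0.269744
  V(2,+0) = exp(-r*dt) * [p_u*0.000000 + p_m*0.000000 + p_d*0.270059] = 0.049621
  V(2,+1) = exp(-r*dt) * [p_u*0.000000 + p_m*0.000000 + p_d*0.000000] = 0.000000
  V(2,+2) = exp(-r*dt) * [p_u*0.000000 + p_m*0.000000 + p_d*0.000000] = 0.000000
  V(1,-1) = exp(-r*dt) * [p_u*0.049621 + p_m*0.269744 + p_d*0.488368] = 0.274838
  V(1,+0) = exp(-r*dt) * [p_u*0.000000 + p_m*0.049621 + p_d*0.269744] = 0.082283
  V(1,+1) = exp(-r*dt) * [p_u*0.000000 + p_m*0.000000 + p_d*0.049621] = 0.009118
  V(0,+0) = exp(-r*dt) * [p_u*0.009118 + p_m*0.082283 + p_d*0.274838] = 0.106085


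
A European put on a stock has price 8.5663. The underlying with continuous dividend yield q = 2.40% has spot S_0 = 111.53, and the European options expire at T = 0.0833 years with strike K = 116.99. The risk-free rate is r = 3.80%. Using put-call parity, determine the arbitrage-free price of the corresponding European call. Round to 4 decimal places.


Put-call parity: C - P = S_0 * exp(-qT) - K * exp(-rT).
S_0 * exp(-qT) = 111.5300 * 0.99800280 = 111.30725196
K * exp(-rT) = 116.9900 * 0.99683960 = 116.62026534
C = P + S*exp(-qT) - K*exp(-rT)
C = 8.5663 + 111.30725196 - 116.62026534 = 3.2533

Answer: Call price = 3.2533


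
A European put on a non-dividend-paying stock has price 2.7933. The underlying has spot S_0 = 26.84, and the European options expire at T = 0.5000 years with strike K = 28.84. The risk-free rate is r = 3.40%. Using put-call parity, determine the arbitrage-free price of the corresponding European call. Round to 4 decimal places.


Put-call parity: C - P = S_0 * exp(-qT) - K * exp(-rT).
S_0 * exp(-qT) = 26.8400 * 1.00000000 = 26.84000000
K * exp(-rT) = 28.8400 * 0.98314368 = 28.35386386
C = P + S*exp(-qT) - K*exp(-rT)
C = 2.7933 + 26.84000000 - 28.35386386 = 1.2794

Answer: Call price = 1.2794


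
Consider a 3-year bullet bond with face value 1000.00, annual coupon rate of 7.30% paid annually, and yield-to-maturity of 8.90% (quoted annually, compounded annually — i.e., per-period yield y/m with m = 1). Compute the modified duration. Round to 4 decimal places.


Coupon per period c = face * coupon_rate / m = 73.000000
Periods per year m = 1; per-period yield y/m = 0.089000
Number of cashflows N = 3
Cashflows (t years, CF_t, discount factor 1/(1+y/m)^(m*t), PV):
  t = 1.0000: CF_t = 73.000000, DF = 0.918274, PV = 67.033976
  t = 2.0000: CF_t = 73.000000, DF = 0.843226, PV = 61.555534
  t = 3.0000: CF_t = 1073.000000, DF = 0.774313, PV = 830.837486
Price P = sum_t PV_t = 959.426995
First compute Macaulay numerator sum_t t * PV_t:
  t * PV_t at t = 1.0000: 67.033976
  t * PV_t at t = 2.0000: 123.111067
  t * PV_t at t = 3.0000: 2492.512457
Macaulay duration D = 2682.657500 / 959.426995 = 2.796104
Modified duration = D / (1 + y/m) = 2.796104 / (1 + 0.089000) = 2.567588

Answer: Modified duration = 2.5676


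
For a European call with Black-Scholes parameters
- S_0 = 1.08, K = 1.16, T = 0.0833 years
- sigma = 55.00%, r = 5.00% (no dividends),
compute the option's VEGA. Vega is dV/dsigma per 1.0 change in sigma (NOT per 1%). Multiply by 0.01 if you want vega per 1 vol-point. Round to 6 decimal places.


Answer: Vega = 0.117186

Derivation:
d1 = -0.3445570639; d2 = -0.5032966305
phi(d1) = 0.3759503026; exp(-qT) = 1.0000000000; exp(-rT) = 0.9958436616
Vega = S * exp(-qT) * phi(d1) * sqrt(T) = 1.0800 * 1.0000000000 * 0.3759503026 * 0.2886173938 = 0.117186


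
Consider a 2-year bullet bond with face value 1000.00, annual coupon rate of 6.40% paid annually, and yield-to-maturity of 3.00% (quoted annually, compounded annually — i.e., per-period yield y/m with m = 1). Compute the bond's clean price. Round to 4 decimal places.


Answer: Price = 1065.0580

Derivation:
Coupon per period c = face * coupon_rate / m = 64.000000
Periods per year m = 1; per-period yield y/m = 0.030000
Number of cashflows N = 2
Cashflows (t years, CF_t, discount factor 1/(1+y/m)^(m*t), PV):
  t = 1.0000: CF_t = 64.000000, DF = 0.970874, PV = 62.135922
  t = 2.0000: CF_t = 1064.000000, DF = 0.942596, PV = 1002.922047
Price P = sum_t PV_t = 1065.057970
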